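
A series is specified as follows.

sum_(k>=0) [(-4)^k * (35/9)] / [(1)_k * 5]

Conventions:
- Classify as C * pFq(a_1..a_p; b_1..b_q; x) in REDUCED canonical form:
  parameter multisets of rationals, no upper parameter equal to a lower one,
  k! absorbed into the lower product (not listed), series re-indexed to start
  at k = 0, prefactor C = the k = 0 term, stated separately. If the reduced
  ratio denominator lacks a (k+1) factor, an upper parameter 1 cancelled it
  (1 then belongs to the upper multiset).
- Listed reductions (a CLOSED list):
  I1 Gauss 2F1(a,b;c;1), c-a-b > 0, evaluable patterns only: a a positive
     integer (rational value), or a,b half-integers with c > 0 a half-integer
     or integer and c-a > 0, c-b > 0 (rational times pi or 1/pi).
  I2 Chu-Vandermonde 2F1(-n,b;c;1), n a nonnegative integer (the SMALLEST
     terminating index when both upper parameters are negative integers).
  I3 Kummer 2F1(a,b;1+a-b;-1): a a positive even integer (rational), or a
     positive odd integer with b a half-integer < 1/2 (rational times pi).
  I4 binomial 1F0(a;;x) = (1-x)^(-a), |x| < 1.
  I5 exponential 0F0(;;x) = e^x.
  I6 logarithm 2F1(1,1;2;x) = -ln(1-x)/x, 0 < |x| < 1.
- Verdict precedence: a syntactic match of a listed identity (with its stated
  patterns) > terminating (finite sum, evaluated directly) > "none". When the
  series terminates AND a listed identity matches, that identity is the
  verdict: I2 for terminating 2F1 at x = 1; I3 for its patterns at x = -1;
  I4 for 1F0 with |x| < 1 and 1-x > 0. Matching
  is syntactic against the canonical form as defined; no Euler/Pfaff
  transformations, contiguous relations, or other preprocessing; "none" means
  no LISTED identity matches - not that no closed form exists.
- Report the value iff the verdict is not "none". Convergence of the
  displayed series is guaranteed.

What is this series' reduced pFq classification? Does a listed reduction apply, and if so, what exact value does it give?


Key observation: from the first term 7/9: the constant factors (C = 7/9, x = -4) combine into one prefactor.
Adjacent-term ratio: r(k) = (-4) * 1 / [(k+1)] ; factor over Q: parameters, x = (-4), and C = 7/9.

Prefactor 7/9, argument -4: 0F0 with upper {-} over lower {-}. Verdict at x = -4: the I5 exponential reduction matches (the 0F0 exponential series at x = -4). Its exact value is (7/9) * e^(-4).


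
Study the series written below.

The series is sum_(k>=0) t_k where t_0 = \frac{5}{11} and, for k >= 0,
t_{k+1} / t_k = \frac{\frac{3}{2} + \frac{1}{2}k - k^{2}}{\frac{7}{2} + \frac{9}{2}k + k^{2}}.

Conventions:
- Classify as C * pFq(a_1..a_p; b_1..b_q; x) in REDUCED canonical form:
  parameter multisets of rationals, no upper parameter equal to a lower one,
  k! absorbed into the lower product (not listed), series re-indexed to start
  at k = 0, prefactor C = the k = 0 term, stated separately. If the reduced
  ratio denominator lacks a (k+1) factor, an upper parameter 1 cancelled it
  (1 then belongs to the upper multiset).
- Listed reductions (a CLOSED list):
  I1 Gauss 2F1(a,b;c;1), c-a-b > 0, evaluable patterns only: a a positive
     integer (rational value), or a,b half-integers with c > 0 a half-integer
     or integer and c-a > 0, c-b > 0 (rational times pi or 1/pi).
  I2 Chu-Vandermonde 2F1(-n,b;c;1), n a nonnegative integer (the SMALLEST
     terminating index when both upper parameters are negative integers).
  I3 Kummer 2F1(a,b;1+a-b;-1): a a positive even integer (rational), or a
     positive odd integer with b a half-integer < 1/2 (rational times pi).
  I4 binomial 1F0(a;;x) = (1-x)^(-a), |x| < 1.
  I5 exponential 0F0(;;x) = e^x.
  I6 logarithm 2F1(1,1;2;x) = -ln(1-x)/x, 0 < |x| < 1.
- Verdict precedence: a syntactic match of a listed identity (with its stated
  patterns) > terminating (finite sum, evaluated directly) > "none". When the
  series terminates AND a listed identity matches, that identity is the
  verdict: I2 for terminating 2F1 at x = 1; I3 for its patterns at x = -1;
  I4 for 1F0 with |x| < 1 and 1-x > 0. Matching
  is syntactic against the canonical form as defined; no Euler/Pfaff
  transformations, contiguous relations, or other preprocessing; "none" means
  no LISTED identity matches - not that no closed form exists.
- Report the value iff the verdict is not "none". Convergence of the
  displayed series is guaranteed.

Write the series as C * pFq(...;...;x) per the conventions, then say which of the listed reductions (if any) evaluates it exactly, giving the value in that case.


Classification (C = \frac{5}{11}): 2F1 with upper {-\frac{3}{2}, 1}, lower {\frac{7}{2}}, argument x = -1. Verdict: the Kummer evaluation I3 applies (x = -1; c = \frac{7}{2} equals 1+a-b for upper {-\frac{3}{2}, 1}: listed pattern). Exact value: \frac{75}{352} \cdot \pi.

Key step: x = -1 and roots of the ratio polynomials (C = 5/11) are the negated parameters.
Ratio: r(k) = -1 * (k-\frac{3}{2}) (k+1) / [(k+\frac{7}{2}) (k+1)] - rational; roots negated = parameters, x = -1, C = \frac{5}{11}.


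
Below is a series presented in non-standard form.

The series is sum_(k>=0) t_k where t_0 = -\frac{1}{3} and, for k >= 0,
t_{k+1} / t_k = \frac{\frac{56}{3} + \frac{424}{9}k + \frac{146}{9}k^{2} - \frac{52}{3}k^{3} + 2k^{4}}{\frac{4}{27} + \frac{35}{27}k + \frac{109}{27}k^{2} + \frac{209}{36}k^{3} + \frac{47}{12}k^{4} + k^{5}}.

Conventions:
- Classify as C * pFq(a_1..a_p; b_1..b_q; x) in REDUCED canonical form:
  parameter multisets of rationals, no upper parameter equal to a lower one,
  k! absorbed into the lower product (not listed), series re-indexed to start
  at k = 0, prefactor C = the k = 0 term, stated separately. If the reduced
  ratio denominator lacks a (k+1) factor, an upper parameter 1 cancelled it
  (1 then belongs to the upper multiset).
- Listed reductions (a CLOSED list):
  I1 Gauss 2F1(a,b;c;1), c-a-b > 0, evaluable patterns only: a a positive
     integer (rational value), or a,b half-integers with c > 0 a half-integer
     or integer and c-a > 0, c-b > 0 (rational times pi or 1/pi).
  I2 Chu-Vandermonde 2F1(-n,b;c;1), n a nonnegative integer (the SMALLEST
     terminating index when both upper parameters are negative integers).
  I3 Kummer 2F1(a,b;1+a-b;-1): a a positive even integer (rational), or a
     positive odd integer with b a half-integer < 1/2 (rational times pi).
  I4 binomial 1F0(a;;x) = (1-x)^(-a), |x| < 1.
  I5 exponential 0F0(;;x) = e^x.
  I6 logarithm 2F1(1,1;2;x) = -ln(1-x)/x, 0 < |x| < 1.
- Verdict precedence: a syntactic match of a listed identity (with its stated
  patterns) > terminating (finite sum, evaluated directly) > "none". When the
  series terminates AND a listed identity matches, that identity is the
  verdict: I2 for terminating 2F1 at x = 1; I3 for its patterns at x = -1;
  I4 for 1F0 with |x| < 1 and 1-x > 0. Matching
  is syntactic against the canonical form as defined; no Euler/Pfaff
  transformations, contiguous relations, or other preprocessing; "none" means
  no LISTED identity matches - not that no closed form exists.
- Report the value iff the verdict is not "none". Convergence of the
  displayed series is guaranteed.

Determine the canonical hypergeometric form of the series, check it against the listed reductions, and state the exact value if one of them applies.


Canonical form: C = -\frac{1}{3} times 2F2 with upper {-7, -3}, lower {\frac{1}{4}, \frac{4}{3}}, x = 2. Verdict: terminating (-3 upstairs). 4 nonzero terms in all; added directly. Its exact value is -\frac{4379}{15}.

Structural cue: t_0 = -\frac{1}{3} here, and factor the ratio over Q (C = -1/3): negated roots = parameters.
Adjacent-term ratio: r(k) = 2 * (k-7) (k-3) / [(k+\frac{1}{4}) (k+\frac{4}{3}) (k+1)] - poly over poly, x = 2 from leading terms; C = -\frac{1}{3} at k = 0.


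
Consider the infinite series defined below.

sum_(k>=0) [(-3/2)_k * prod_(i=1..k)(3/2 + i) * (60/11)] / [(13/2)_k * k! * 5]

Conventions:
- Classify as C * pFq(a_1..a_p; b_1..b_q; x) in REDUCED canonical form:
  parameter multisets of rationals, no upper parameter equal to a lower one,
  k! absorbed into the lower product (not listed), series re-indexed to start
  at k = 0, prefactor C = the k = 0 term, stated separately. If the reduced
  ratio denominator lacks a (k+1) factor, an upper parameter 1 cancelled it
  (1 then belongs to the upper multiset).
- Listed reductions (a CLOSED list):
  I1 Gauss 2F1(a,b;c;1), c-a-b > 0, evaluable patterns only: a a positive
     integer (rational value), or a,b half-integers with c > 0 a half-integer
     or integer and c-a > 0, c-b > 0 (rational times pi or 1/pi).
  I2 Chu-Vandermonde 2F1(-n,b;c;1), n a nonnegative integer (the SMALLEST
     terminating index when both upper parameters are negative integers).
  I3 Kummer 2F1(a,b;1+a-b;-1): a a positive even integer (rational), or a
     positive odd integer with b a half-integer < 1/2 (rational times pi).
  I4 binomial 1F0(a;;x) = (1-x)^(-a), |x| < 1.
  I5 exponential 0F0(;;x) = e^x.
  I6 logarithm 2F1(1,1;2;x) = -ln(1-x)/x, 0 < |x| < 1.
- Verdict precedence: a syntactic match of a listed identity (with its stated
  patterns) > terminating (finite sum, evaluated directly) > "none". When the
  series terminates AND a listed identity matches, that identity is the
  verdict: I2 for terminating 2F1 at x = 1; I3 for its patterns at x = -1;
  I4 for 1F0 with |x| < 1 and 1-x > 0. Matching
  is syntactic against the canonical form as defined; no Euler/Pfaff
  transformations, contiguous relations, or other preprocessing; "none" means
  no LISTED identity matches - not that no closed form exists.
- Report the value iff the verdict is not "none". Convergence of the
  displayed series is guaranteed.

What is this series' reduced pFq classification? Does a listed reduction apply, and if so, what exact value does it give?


x = 1 here; the reduced form reads 2F1, upper {-3/2, 5/2}, lower {13/2}, C = 12/11. Verdict at x = 1: Gauss (I1, half-integer pattern) matches (x = 1; upper {-3/2, 5/2} half-integers, c = 13/2 in the evaluable pattern). Exact value: (2835/16384) * pi.

Key step: t_0 being 12/11, the constant factors (C = 12/11) combine into one prefactor.
Adjacent-term ratio: r(k) = 1 * (k-3/2) (k+5/2) / [(k+13/2) (k+1)] - rational in k. x = 1; t_0 = 12/11; negate the roots.


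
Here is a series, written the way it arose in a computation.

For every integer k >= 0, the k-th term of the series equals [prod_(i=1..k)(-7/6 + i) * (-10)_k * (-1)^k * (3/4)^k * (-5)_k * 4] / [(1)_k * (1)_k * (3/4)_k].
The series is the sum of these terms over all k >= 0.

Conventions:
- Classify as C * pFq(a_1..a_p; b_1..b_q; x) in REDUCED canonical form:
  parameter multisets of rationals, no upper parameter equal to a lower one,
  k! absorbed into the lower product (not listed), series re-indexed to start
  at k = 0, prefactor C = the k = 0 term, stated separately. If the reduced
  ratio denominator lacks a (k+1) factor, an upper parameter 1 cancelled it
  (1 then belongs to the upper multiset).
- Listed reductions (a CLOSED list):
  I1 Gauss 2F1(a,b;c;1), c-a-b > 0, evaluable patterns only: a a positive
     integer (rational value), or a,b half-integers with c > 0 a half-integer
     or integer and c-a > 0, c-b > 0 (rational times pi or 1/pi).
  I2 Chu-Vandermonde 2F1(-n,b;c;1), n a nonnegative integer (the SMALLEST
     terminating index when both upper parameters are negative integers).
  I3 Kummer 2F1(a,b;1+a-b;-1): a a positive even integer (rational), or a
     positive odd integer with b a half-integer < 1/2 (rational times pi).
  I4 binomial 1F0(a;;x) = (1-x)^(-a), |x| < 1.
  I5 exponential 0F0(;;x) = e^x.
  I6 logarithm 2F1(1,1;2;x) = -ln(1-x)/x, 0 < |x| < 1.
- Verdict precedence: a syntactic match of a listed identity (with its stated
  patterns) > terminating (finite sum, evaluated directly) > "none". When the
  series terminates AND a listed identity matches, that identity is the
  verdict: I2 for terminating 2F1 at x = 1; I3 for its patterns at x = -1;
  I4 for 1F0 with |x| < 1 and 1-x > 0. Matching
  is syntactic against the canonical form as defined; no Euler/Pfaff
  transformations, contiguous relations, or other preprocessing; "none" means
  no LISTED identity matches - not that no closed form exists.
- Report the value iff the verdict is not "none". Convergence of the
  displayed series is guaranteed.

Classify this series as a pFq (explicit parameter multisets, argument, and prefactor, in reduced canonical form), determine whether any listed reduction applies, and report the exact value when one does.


With C = 4: the canonical form is 3F2(-10, -5, -1/6; 3/4, 1; -3/4). Verdict: terminating (-5 upstairs). 6 nonzero terms in all; added directly. Sum: 1663/133.

Key step: with t_0 = 4, the running product (C = 4, x = -3/4) telescopes to a rising factorial.
Step ratio: r(k) = (-3/4) * (k-10) (k-5) (k-1/6) / [(k+3/4) (k+1) (k+1)] - poly over poly, x = (-3/4) from leading terms; C = 4 at k = 0.


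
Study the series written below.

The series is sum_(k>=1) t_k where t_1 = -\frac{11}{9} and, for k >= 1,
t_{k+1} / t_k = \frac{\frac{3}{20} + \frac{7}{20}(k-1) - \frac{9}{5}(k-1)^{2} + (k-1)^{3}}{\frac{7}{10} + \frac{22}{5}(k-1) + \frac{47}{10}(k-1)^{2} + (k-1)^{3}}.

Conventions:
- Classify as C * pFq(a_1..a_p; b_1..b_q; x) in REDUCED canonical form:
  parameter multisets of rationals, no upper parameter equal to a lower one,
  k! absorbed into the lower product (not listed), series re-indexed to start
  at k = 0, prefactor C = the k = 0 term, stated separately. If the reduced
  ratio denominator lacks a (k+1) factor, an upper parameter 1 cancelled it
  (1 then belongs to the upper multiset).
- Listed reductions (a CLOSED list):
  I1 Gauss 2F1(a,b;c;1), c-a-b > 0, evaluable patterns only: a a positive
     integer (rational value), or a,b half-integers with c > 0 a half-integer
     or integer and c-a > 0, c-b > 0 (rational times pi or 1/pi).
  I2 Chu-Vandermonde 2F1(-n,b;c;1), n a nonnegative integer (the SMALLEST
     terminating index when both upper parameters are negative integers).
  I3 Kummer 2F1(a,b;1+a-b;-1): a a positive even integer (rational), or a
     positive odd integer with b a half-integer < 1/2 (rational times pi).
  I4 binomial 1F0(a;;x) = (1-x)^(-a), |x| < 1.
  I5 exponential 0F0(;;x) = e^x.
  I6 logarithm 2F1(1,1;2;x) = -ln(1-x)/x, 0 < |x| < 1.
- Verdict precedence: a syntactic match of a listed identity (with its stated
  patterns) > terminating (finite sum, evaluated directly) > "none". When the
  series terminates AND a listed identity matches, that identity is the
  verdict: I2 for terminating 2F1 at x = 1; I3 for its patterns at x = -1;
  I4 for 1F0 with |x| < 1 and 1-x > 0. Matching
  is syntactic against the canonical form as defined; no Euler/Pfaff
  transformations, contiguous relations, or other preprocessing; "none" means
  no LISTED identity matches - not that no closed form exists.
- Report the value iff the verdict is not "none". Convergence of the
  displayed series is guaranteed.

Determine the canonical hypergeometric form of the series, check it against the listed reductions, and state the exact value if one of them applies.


Reduced: x = 1, 2F1, upper = {-\frac{3}{2}, -\frac{1}{2}}, lower = {\frac{7}{2}}, C = -\frac{11}{9}. Verdict (x = 1): Gauss (I1, half-integer pattern) applies (x = 1; upper {-\frac{3}{2}, -\frac{1}{2}} half-integers, c = \frac{7}{2} in the evaluable pattern). Its exact value is \left(-\frac{1925}{4096}\right) \cdot \pi.

Key step: t_0 = -\frac{11}{9} here, and the parameter 1/5 appears in both the upper and lower lists and cancels.
Ratio: r(k) = 1 * (k-\frac{3}{2}) (k-\frac{1}{2}) / [(k+\frac{7}{2}) (k+1)] - poly over poly, x = 1 from leading terms; C = -\frac{11}{9} at k = 0.


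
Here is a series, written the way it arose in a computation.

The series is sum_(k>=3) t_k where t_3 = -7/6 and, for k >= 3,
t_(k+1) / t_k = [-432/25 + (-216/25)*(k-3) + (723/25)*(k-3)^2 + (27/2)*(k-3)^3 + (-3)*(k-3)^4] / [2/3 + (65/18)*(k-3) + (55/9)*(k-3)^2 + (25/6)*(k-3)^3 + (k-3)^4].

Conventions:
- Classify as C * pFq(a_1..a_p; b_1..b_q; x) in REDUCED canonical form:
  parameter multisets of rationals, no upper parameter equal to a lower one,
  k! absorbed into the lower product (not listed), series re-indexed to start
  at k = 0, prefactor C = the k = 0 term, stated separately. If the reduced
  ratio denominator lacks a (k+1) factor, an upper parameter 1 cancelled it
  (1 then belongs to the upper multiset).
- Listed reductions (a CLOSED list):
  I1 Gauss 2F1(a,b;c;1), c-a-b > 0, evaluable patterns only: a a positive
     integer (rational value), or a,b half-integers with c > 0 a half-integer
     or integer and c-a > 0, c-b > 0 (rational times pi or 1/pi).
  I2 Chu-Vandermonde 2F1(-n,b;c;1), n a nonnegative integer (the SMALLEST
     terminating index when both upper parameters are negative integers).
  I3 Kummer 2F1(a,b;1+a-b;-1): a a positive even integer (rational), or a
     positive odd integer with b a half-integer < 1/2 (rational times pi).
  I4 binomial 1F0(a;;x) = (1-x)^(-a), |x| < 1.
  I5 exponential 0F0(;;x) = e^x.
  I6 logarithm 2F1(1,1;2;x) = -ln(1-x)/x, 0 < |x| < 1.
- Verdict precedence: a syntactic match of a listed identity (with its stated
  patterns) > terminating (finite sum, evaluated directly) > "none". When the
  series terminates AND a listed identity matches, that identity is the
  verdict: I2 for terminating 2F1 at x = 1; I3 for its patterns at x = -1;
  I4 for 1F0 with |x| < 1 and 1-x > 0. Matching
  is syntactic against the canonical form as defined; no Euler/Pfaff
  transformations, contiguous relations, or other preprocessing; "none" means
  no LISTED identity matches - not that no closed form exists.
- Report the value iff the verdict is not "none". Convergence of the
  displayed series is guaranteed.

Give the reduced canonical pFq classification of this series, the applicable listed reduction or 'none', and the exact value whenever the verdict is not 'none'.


Key observation: t_0 = -7/6 here, and cancel k + 3/2 from the displayed ratio first; then C = -7/6.
Consecutive-term ratio: r(k) = (-3) * (k-6) (k-4/5) (k+4/5) / [(k+1/3) (k+4/3) (k+1)] ; factor over Q: parameters, x = (-3), and C = -7/6.

Canonical form: C = -7/6 times 3F2 with upper {-6, -4/5, 4/5}, lower {1/3, 4/3}, x = -3. Verdict: terminating (-6 upstairs). 7 nonzero terms in all; added directly. Its exact value is 2770247819899141/12377929687500.


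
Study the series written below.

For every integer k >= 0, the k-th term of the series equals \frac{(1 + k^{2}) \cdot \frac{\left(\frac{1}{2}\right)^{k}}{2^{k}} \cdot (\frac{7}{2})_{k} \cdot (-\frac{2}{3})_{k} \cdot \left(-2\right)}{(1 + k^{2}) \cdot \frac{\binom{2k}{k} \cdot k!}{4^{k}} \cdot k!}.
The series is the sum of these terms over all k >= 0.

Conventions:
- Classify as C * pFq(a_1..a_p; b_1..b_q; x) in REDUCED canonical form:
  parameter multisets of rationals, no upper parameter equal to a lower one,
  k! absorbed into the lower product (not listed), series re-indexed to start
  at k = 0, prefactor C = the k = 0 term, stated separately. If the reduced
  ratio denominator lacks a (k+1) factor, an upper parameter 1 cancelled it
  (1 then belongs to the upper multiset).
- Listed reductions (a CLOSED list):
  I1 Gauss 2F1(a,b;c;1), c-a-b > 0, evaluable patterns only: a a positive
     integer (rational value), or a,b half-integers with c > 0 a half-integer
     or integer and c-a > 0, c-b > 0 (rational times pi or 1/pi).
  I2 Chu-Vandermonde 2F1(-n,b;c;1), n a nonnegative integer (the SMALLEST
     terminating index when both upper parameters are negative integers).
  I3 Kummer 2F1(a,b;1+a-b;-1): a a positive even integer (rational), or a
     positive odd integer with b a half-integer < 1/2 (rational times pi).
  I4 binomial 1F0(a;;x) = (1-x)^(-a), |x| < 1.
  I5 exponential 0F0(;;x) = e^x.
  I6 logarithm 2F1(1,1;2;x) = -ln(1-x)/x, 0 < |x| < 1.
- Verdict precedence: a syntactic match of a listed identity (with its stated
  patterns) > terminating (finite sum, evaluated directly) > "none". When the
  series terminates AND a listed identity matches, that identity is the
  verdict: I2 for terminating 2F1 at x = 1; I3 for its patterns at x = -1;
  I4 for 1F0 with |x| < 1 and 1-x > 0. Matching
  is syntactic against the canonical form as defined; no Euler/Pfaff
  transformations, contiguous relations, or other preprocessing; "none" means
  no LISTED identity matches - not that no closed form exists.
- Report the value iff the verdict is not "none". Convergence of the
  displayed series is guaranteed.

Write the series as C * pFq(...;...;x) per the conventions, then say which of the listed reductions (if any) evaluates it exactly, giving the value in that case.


Canonical form: C = -2 times 2F1 with upper {-\frac{2}{3}, \frac{7}{2}}, lower {\frac{1}{2}}, x = \frac{1}{4}. Verdict: none. No listed pattern accepts 2F1(-\frac{2}{3}, \frac{7}{2}; \frac{1}{2}; \frac{1}{4}).

The tell: x = \frac{1}{4} and the lower central binomial (C = -2, x = 1/4) hides (1/2)_k.
Step ratio: r(k) = \frac{1}{4} * (k-\frac{2}{3}) (k+\frac{7}{2}) / [(k+\frac{1}{2}) (k+1)] ; factor over Q: parameters, x = \frac{1}{4}, and C = -2.


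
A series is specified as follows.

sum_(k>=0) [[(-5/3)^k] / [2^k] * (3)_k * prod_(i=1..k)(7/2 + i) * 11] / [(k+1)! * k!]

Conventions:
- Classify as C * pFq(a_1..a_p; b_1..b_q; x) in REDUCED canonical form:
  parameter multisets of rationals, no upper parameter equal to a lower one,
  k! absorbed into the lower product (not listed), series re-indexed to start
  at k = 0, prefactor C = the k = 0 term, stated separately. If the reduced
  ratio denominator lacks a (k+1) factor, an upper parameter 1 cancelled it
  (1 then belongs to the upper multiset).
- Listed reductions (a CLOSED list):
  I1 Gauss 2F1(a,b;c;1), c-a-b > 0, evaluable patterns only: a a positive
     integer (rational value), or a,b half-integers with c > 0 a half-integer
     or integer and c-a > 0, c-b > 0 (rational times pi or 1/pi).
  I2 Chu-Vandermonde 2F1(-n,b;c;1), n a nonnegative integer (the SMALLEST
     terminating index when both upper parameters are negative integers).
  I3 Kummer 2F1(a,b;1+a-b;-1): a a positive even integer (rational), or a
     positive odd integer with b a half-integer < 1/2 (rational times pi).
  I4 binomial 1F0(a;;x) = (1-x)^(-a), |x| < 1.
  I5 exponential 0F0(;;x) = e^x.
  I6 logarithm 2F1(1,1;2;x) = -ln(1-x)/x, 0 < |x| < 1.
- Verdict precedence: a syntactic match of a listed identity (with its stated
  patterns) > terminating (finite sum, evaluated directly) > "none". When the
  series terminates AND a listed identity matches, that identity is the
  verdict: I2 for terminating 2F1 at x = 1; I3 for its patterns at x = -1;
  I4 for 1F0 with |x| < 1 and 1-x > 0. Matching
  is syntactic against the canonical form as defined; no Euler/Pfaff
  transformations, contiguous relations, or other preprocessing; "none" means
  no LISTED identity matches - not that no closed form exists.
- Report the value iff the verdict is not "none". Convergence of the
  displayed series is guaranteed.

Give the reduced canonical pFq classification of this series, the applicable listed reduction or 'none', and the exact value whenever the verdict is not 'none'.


This is 11 * 2F1(3, 9/2; 2; -5/6) in reduced canonical form. Verdict: none (x = -5/6): each listed identity misses the multisets {3, 9/2} ; {2}.

First insight: x = (-5/6) and the running product (prefactor 11) telescopes to a rising factorial.
Ratio: r(k) = (-5/6) * (k+3) (k+9/2) / [(k+2) (k+1)] - rational; roots negated = parameters, x = (-5/6), C = 11.


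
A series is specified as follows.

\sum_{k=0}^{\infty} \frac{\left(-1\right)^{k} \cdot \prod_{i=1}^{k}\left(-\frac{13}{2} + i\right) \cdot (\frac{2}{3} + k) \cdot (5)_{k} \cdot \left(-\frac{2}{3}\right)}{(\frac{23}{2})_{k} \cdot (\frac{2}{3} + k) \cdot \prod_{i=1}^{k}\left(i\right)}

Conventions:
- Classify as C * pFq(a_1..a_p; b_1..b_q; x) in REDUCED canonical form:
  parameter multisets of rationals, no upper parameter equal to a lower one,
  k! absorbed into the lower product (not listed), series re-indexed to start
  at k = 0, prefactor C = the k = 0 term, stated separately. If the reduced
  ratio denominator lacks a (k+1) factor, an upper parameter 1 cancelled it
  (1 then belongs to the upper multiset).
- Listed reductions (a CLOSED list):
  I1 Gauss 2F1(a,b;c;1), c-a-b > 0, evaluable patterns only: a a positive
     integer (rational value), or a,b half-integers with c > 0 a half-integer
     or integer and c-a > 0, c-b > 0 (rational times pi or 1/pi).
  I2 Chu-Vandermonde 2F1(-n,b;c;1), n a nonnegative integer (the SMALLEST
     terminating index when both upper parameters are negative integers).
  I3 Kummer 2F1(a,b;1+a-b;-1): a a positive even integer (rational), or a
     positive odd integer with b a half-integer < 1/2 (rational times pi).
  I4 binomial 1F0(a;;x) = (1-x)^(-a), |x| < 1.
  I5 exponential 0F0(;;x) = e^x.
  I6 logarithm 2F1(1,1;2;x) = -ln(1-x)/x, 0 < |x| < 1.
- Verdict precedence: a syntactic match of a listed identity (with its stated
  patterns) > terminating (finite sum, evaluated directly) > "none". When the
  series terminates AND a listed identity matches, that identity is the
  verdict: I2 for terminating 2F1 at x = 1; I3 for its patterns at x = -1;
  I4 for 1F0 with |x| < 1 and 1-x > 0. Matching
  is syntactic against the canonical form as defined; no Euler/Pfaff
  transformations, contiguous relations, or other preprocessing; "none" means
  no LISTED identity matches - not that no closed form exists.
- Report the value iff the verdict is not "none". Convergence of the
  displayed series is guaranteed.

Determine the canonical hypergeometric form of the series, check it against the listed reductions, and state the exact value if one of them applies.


With C = -\frac{2}{3}: the canonical form is 2F1(-\frac{11}{2}, 5; \frac{23}{2}; -1). Verdict: the Kummer evaluation I3 applies (x = -1; c = \frac{23}{2} equals 1+a-b for upper {-\frac{11}{2}, 5}: listed pattern). Exact value: \left(-\frac{14549535}{8388608}\right) \cdot \pi.

First insight: x = -1 and the running product (C = -2/3) telescopes to a rising factorial.
Term ratio: r(k) = -1 * (k-\frac{11}{2}) (k+5) / [(k+\frac{23}{2}) (k+1)] - rational in k. x = -1; t_0 = -\frac{2}{3}; negate the roots.


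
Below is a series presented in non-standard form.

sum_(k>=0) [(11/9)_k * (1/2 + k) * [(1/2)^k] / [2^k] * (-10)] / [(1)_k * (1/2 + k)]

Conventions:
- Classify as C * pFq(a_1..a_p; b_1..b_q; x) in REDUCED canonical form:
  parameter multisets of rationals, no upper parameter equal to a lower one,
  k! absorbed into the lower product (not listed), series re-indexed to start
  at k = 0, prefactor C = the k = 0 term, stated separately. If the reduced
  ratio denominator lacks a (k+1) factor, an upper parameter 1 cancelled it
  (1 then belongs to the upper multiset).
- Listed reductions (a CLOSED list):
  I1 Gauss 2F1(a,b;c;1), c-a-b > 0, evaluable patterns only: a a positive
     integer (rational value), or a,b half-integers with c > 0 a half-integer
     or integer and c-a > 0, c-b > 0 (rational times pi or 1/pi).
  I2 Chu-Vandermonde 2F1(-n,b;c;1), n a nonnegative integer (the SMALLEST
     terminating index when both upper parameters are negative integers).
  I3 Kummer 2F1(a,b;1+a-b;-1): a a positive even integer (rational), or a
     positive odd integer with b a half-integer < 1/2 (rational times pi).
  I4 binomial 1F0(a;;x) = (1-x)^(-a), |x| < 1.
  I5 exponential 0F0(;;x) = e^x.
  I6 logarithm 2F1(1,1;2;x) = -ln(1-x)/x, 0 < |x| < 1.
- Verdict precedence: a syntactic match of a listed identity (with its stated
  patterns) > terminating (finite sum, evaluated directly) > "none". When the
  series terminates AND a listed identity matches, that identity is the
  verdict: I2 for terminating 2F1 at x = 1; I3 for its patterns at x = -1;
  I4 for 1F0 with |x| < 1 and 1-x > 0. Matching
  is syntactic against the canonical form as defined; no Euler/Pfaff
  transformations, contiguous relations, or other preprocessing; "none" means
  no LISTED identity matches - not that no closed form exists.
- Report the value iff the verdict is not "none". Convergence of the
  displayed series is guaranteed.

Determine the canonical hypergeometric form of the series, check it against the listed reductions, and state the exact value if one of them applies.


Key observation: t_0 = -10 here, and (1)_k (prefactor -10) is k! itself.
Adjacent-term ratio: r(k) = (1/4) * (k+11/9) / [(k+1)] - rational in k. x = (1/4); t_0 = -10; negate the roots.

With C = -10: the canonical form is 1F0(11/9; -; 1/4). Verdict: this is the binomial series (I4) (the 1F0 binomial series: exponent -11/9, x = 1/4). Sum: (-10) * (3/4)^(-11/9).


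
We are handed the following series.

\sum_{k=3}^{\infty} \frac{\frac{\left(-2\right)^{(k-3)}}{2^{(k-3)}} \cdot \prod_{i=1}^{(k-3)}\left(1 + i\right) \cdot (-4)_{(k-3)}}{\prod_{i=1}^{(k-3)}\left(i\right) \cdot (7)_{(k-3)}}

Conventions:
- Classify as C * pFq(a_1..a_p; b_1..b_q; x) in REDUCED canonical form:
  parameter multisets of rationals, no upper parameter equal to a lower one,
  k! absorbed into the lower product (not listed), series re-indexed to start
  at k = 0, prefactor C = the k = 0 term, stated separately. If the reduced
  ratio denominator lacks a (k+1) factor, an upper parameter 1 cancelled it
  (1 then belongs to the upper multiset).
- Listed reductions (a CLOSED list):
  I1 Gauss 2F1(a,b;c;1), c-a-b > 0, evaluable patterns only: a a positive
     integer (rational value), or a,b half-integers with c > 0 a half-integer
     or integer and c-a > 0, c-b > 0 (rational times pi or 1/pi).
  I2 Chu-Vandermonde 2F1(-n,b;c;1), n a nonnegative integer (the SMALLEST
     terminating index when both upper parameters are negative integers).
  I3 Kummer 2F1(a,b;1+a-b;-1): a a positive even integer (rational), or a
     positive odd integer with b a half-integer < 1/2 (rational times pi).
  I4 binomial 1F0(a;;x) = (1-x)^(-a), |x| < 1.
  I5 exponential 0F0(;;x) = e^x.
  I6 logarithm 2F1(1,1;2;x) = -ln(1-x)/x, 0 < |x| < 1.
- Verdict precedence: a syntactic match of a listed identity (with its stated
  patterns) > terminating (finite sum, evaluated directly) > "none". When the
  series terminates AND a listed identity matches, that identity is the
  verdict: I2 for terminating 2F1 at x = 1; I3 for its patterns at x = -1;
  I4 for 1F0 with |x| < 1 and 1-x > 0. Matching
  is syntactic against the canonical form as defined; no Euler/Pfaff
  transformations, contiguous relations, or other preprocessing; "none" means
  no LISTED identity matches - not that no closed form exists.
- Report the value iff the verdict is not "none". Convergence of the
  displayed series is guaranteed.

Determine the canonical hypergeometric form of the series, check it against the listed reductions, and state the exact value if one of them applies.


Key step: x = -1 and the running product (prefactor 1) telescopes to a rising factorial.
Step ratio: r(k) = -1 * (k-4) (k+2) / [(k+7) (k+1)] - rational in k. x = -1; t_0 = 1; negate the roots.

Reduced: x = -1, 2F1, upper = {-4, 2}, lower = {7}, C = 1. Verdict: Kummer's theorem (I3) applies (x = -1; c = 7 equals 1+a-b for upper {-4, 2}: listed pattern). Its exact value is 3.


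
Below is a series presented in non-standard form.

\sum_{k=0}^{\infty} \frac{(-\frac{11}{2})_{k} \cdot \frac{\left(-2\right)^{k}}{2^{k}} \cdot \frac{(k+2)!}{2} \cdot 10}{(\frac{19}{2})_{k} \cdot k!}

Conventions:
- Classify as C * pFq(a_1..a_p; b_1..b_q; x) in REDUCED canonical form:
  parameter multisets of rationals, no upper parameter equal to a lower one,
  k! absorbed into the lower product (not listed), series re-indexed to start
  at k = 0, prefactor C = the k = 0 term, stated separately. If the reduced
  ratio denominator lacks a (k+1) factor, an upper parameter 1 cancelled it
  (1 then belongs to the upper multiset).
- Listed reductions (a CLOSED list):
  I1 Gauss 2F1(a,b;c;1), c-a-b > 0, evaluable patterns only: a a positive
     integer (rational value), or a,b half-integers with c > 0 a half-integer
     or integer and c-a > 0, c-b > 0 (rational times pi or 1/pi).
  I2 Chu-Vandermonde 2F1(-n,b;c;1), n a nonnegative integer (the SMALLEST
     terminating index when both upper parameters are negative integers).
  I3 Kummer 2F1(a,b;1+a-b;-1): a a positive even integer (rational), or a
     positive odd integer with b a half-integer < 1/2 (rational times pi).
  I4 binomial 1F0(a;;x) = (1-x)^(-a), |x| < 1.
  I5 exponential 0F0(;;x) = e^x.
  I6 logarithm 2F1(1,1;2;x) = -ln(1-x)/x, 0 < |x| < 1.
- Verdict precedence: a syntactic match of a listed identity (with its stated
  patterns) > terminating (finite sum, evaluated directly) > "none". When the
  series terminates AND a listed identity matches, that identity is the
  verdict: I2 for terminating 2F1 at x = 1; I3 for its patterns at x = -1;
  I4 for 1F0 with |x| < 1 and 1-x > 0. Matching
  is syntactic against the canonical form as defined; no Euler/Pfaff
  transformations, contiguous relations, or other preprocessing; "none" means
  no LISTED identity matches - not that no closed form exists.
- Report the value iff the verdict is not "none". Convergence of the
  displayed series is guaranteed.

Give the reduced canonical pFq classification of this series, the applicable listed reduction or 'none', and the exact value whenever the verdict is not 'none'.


Reduced: x = -1, 2F1, upper = {-\frac{11}{2}, 3}, lower = {\frac{19}{2}}, C = 10. Verdict (x = -1): Kummer's theorem (I3) applies (x = -1; c = \frac{19}{2} equals 1+a-b for upper {-\frac{11}{2}, 3}: listed pattern). Exact value: \frac{546975}{32768} \cdot \pi.

The tell: with t_0 = 10, the two k-th powers (C = 10, x = -1) combine into one argument.
Step ratio: r(k) = -1 * (k-\frac{11}{2}) (k+3) / [(k+\frac{19}{2}) (k+1)] - poly over poly, x = -1 from leading terms; C = 10 at k = 0.


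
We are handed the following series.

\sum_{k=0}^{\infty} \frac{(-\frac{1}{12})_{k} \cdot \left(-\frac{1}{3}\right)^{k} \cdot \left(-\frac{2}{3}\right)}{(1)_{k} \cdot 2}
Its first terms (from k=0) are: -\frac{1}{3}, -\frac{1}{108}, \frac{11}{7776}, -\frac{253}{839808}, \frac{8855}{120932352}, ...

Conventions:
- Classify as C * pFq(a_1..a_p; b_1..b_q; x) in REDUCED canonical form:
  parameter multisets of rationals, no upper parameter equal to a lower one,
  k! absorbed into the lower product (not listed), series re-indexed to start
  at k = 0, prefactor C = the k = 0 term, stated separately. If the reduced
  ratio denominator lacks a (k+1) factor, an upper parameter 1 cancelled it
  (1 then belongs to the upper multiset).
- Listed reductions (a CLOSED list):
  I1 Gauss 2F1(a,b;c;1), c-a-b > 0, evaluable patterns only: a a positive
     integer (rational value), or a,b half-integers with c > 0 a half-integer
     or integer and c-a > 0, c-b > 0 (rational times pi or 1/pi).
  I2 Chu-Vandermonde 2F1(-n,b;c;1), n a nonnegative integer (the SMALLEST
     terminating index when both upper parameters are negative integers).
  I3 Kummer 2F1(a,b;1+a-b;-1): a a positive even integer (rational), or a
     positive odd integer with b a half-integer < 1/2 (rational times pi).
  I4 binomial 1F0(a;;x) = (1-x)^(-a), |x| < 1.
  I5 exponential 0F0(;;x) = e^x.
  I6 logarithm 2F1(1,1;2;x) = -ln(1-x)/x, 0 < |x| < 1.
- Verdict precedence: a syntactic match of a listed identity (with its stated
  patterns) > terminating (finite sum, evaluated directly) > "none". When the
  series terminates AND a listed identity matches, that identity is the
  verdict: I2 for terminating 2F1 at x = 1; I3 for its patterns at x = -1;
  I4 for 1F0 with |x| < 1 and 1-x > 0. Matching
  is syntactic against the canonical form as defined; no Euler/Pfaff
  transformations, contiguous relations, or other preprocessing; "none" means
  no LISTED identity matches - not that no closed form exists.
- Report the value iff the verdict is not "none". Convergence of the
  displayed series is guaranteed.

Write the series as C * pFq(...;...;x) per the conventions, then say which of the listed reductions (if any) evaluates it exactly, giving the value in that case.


At argument -\frac{1}{3}: a 1F0 with upper {-\frac{1}{12}}, lower {-}, scaled by C = -\frac{1}{3}. Verdict: the binomial series (I4) fires (the 1F0 binomial series: exponent 1/12, x = -\frac{1}{3}). Exact value: \left(-\frac{1}{3}\right) \cdot \left(\frac{4}{3}\right)^{\frac{1}{12}}.

Structural cue: t_0 = -\frac{1}{3} here, and (1)_k (C = -1/3, x = -1/3) is k! itself.
Ratio: r(k) = -\frac{1}{3} * (k-\frac{1}{12}) / [(k+1)] ; factor over Q: parameters, x = -\frac{1}{3}, and C = -\frac{1}{3}.


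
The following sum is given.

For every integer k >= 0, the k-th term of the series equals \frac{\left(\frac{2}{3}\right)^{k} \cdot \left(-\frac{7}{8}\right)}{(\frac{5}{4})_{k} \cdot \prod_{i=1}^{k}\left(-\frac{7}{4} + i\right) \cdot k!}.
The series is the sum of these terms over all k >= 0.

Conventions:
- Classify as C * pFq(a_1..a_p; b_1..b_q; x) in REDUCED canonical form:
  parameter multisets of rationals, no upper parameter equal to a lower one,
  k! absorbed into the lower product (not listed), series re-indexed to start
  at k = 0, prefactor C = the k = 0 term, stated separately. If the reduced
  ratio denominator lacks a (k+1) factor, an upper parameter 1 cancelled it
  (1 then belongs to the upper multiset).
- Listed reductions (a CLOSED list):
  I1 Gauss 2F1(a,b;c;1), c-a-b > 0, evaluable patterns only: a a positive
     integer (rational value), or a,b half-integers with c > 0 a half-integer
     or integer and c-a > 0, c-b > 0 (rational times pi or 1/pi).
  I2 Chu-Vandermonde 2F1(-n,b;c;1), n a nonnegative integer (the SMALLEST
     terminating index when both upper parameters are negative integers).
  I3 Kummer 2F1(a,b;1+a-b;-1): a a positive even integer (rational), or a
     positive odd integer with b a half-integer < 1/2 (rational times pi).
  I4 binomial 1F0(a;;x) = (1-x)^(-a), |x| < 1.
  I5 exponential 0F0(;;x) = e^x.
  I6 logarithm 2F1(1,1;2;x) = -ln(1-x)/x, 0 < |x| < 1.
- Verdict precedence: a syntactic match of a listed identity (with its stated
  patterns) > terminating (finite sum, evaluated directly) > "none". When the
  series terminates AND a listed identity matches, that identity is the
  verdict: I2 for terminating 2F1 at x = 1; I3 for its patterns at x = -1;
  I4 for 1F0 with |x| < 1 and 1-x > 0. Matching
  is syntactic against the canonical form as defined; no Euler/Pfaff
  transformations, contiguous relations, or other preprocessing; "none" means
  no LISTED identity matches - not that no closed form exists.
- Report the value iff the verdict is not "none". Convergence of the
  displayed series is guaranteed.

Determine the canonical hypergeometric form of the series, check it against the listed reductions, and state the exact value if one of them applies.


Classification (C = -\frac{7}{8}): 0F2 with upper {-}, lower {-\frac{3}{4}, \frac{5}{4}}, argument x = \frac{2}{3}. Verdict: none. Every listed pattern misses the 0F2 form at \frac{2}{3}, upper {-}.

First insight: with t_0 = -\frac{7}{8}, the lower running product (C = -7/8) is a rising factorial.
Term ratio: r(k) = \frac{2}{3} * 1 / [(k-\frac{3}{4}) (k+\frac{5}{4}) (k+1)] - rational in k. x = \frac{2}{3}; t_0 = -\frac{7}{8}; negate the roots.


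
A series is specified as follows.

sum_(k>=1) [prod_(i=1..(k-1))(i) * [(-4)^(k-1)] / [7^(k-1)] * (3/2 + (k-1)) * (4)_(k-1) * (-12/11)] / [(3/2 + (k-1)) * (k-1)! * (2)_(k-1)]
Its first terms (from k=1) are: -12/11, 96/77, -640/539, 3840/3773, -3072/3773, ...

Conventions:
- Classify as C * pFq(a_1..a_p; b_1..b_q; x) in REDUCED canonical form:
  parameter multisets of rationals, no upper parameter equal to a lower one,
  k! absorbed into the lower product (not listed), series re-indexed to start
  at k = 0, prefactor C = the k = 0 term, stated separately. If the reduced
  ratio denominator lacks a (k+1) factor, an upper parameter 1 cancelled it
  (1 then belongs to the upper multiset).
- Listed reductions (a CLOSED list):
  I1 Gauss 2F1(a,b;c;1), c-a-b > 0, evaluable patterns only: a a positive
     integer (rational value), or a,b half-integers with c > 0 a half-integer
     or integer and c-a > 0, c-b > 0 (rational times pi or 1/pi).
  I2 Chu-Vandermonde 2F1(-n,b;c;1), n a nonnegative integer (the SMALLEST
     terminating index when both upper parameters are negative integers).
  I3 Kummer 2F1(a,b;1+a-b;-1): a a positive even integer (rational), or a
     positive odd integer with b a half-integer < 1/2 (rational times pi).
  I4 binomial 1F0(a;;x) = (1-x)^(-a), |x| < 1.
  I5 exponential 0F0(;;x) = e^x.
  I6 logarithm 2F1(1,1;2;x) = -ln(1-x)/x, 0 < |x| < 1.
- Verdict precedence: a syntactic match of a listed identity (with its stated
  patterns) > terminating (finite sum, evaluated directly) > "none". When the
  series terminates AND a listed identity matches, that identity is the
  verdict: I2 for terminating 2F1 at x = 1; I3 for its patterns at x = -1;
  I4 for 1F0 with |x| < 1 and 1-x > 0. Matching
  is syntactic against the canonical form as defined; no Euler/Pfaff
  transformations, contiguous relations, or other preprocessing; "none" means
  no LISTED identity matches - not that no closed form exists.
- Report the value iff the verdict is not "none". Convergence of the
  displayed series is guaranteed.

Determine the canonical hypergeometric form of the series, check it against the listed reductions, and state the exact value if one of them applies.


Structural cue: t_0 = -12/11 here, and the two geometric factors (C = -12/11, x = -4/7) combine into one argument.
Ratio: r(k) = (-4/7) * (k+1) (k+4) / [(k+2) (k+1)] ; factor over Q: parameters, x = (-4/7), and C = -12/11.

With C = -12/11: the canonical form is 2F1(1, 4; 2; -4/7). Verdict: none - this 2F1 at x = -4/7 matches no listed pattern, and upper {1, 4} holds no stopper.
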